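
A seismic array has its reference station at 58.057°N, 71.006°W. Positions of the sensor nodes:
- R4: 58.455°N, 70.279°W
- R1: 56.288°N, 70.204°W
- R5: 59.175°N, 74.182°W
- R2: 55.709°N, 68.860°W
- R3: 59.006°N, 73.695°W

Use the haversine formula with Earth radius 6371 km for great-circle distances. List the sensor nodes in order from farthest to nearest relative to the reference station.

Computing each great-circle distance from 58.057°N, 71.006°W:
R2 55.709°N, 68.860°W: 291.8 km
R5 59.175°N, 74.182°W: 222.0 km
R1 56.288°N, 70.204°W: 202.6 km
R3 59.006°N, 73.695°W: 188.4 km
R4 58.455°N, 70.279°W: 61.4 km

R2, R5, R1, R3, R4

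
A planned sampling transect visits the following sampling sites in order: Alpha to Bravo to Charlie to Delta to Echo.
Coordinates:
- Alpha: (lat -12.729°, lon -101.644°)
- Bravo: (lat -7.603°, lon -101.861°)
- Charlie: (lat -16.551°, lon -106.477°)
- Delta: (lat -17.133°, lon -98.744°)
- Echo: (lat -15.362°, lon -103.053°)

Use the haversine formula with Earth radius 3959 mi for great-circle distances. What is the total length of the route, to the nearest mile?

1871 mi

Leg distances:
Alpha→Bravo: 354.5 mi  (cumulative 354.5 mi)
Bravo→Charlie: 692.3 mi  (cumulative 1046.8 mi)
Charlie→Delta: 513.0 mi  (cumulative 1559.8 mi)
Delta→Echo: 310.9 mi  (cumulative 1870.7 mi)
Total route length ≈ 1871 mi.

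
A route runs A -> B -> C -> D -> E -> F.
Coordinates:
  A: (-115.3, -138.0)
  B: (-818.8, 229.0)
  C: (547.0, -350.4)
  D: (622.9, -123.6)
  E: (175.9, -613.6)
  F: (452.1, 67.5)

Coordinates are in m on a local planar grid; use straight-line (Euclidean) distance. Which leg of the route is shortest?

Leg distances:
A→B: 793.5 m
B→C: 1483.6 m
C→D: 239.2 m
D→E: 663.3 m
E→F: 735.0 m
The shortest leg is C–D at 239.2 m.

C–D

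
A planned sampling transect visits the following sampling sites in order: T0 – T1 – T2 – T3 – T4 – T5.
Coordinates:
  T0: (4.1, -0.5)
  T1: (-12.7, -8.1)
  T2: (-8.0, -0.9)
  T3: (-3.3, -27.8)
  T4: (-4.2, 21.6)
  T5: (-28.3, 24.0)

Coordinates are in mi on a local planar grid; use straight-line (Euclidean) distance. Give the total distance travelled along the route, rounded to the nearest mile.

128 mi

Leg distances:
T0→T1: 18.4 mi  (cumulative 18.4 mi)
T1→T2: 8.6 mi  (cumulative 27.0 mi)
T2→T3: 27.3 mi  (cumulative 54.3 mi)
T3→T4: 49.4 mi  (cumulative 103.8 mi)
T4→T5: 24.2 mi  (cumulative 128.0 mi)
Total route length ≈ 128 mi.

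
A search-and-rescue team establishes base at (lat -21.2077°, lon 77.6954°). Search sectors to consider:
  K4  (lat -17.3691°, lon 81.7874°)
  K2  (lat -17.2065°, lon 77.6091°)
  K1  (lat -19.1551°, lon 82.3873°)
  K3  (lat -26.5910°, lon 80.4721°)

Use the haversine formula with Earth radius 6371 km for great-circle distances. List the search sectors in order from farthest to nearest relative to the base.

K3, K4, K1, K2

Distances from the base:
K3 (lat -26.5910°, lon 80.4721°): 661.7 km
K4 (lat -17.3691°, lon 81.7874°): 605.4 km
K1 (lat -19.1551°, lon 82.3873°): 540.2 km
K2 (lat -17.2065°, lon 77.6091°): 445.0 km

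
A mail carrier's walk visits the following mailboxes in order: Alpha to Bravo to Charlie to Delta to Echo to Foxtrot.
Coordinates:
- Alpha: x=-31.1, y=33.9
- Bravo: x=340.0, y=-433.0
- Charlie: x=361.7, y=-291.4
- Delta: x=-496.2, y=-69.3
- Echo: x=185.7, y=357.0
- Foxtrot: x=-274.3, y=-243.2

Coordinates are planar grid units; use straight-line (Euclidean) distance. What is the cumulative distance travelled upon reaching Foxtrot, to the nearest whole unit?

3186

Leg distances:
Alpha→Bravo: 596.4  (cumulative 596.4)
Bravo→Charlie: 143.3  (cumulative 739.7)
Charlie→Delta: 886.2  (cumulative 1625.9)
Delta→Echo: 804.2  (cumulative 2430.0)
Echo→Foxtrot: 756.2  (cumulative 3186.2)
Cumulative distance at Foxtrot ≈ 3186.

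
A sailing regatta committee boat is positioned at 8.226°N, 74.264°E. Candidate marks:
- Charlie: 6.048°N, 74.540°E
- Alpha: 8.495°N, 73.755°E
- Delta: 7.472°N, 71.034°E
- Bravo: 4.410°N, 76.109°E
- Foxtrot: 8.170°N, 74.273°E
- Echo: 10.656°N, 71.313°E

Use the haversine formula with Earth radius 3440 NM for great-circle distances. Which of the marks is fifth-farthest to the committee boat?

Alpha

Distances from the committee boat (8.226°N, 74.264°E):
Bravo: 254.2 NM
Echo: 227.7 NM
Delta: 197.4 NM
Charlie: 131.8 NM
Alpha: 34.3 NM
Foxtrot: 3.4 NM
The fifth-farthest is Alpha at 34.3 NM.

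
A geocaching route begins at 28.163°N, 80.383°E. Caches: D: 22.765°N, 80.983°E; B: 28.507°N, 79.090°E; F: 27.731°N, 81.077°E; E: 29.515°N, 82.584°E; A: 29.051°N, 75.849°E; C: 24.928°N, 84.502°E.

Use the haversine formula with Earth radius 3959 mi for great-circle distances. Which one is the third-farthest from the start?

Distance to each, sorted:
D: 374.9 mi
C: 338.8 mi
A: 281.8 mi
E: 162.7 mi
B: 82.2 mi
F: 51.8 mi
The third-farthest is A at 281.8 mi.

A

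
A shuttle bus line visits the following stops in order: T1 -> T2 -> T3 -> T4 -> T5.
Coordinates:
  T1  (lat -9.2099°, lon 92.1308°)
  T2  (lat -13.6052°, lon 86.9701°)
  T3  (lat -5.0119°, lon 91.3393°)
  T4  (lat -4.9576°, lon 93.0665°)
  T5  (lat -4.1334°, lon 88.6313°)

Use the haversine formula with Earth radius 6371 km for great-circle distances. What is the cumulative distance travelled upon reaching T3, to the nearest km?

Leg distances:
T1→T2: 745.0 km  (cumulative 745.0 km)
T2→T3: 1068.8 km  (cumulative 1813.9 km)
Cumulative distance at T3 ≈ 1814 km.

1814 km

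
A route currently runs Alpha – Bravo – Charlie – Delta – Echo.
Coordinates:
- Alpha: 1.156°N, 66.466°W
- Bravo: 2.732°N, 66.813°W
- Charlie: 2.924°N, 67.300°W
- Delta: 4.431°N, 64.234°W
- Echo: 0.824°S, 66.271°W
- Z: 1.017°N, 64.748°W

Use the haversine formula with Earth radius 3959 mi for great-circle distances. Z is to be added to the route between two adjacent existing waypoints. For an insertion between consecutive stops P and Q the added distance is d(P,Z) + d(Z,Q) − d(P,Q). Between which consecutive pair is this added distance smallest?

between Delta and Echo

Added distance for inserting Z between each consecutive pair:
Alpha–Bravo: 193.0 mi
Bravo–Charlie: 369.3 mi
Charlie–Delta: 222.9 mi
Delta–Echo: 14.3 mi
Smallest added distance is 14.3 mi, inserting between Delta and Echo.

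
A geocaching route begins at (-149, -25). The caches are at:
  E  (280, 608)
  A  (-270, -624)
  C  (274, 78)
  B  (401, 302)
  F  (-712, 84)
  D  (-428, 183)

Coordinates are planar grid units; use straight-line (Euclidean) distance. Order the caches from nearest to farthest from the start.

Distance from the start at (-149, -25) to each:
D (-428, 183): 348.0
C (274, 78): 435.4
F (-712, 84): 573.5
A (-270, -624): 611.1
B (401, 302): 639.9
E (280, 608): 764.7

D, C, F, A, B, E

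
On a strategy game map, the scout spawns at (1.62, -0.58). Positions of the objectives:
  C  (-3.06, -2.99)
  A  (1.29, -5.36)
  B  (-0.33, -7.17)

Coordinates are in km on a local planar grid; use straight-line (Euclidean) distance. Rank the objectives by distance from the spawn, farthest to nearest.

B, C, A

Distances from the spawn:
B (-0.33, -7.17): 6.9 km
C (-3.06, -2.99): 5.3 km
A (1.29, -5.36): 4.8 km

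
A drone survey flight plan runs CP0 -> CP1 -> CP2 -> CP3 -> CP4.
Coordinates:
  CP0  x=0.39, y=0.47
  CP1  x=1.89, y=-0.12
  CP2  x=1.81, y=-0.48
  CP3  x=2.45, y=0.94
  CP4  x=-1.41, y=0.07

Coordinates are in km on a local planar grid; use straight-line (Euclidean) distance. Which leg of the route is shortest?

CP1–CP2

Leg distances:
CP0→CP1: 1.6 km
CP1→CP2: 0.4 km
CP2→CP3: 1.6 km
CP3→CP4: 4.0 km
The shortest leg is CP1–CP2 at 0.4 km.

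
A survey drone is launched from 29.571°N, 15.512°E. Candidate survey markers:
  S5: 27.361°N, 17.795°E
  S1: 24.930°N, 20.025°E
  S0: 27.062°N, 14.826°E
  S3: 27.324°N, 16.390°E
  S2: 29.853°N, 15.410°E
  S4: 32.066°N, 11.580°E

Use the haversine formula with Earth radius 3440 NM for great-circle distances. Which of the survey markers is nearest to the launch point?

Distances from the launch point (29.571°N, 15.512°E):
S2: 17.7 NM
S3: 142.6 NM
S0: 154.9 NM
S5: 179.2 NM
S4: 252.0 NM
S1: 368.2 NM
The nearest is S2 at 17.7 NM.

S2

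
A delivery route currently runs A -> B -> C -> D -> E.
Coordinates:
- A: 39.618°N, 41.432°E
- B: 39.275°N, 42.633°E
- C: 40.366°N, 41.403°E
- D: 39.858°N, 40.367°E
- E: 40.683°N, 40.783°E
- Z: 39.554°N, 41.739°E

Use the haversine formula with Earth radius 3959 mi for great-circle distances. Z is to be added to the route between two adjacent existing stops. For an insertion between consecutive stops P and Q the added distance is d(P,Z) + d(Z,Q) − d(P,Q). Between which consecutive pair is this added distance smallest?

between A and B

Added distance for inserting Z between each consecutive pair:
A–B: 0.1 mi
B–C: 10.6 mi
C–D: 69.7 mi
D–E: 107.8 mi
Smallest added distance is 0.1 mi, inserting between A and B.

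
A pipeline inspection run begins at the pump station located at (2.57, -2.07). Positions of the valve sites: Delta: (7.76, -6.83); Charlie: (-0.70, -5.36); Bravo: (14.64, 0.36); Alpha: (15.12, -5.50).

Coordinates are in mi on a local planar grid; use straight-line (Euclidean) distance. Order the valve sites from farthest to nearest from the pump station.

Alpha, Bravo, Delta, Charlie

Distances from the pump station:
Alpha (15.12, -5.50): 13.0 mi
Bravo (14.64, 0.36): 12.3 mi
Delta (7.76, -6.83): 7.0 mi
Charlie (-0.70, -5.36): 4.6 mi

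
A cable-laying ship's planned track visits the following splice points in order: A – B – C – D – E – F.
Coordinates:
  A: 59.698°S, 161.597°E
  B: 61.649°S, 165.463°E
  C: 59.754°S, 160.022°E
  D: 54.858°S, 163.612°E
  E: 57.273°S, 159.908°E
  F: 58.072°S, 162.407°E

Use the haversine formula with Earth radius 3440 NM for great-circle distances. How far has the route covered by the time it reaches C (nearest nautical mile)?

359 NM

Leg distances:
A→B: 163.2 NM  (cumulative 163.2 NM)
B→C: 196.1 NM  (cumulative 359.3 NM)
Cumulative distance at C ≈ 359 NM.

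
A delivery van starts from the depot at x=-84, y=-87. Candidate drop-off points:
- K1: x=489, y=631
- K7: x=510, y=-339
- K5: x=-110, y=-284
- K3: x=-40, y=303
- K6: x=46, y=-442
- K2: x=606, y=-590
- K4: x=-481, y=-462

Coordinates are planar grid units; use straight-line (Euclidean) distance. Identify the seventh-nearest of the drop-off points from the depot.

Distance to each, sorted:
K5: 198.7
K6: 378.1
K3: 392.5
K4: 546.1
K7: 645.2
K2: 853.9
K1: 918.6
The seventh-nearest is K1 at 918.6.

K1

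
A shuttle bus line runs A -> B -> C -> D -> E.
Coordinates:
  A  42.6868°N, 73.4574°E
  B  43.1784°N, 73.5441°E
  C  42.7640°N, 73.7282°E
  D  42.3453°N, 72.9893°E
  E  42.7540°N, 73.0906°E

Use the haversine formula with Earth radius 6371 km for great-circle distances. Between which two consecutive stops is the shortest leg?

Leg distances:
A→B: 55.1 km
B→C: 48.5 km
C→D: 76.4 km
D→E: 46.2 km
The shortest leg is D–E at 46.2 km.

D–E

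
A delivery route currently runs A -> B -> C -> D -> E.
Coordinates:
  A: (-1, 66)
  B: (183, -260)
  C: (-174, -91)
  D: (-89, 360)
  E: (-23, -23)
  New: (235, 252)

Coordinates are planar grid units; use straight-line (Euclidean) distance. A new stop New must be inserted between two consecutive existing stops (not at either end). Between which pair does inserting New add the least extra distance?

Added distance for inserting New between each consecutive pair:
A–B: 440.8
B–C: 653.4
C–D: 416.4
D–E: 330.0
Smallest added distance is 330.0, inserting between D and E.

between D and E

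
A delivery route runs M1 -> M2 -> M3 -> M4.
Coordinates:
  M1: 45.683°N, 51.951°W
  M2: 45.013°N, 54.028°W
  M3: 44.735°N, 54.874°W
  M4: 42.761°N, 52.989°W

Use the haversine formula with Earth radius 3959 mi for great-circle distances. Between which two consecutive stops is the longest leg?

Leg distances:
M1→M2: 111.0 mi
M2→M3: 45.7 mi
M3→M4: 165.7 mi
The longest leg is M3–M4 at 165.7 mi.

M3–M4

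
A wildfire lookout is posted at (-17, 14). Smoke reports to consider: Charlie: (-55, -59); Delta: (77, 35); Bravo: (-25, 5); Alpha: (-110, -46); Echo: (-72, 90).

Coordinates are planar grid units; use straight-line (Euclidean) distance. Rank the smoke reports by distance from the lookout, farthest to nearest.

Distance from the lookout at (-17, 14) to each:
Alpha (-110, -46): 110.7
Delta (77, 35): 96.3
Echo (-72, 90): 93.8
Charlie (-55, -59): 82.3
Bravo (-25, 5): 12.0

Alpha, Delta, Echo, Charlie, Bravo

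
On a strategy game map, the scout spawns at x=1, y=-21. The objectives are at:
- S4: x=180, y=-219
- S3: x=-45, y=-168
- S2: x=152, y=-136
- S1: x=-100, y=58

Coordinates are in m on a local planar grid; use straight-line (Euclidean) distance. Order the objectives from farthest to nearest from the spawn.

S4, S2, S3, S1

Distance from the spawn at x=1, y=-21 to each:
S4 x=180, y=-219: 266.9 m
S2 x=152, y=-136: 189.8 m
S3 x=-45, y=-168: 154.0 m
S1 x=-100, y=58: 128.2 m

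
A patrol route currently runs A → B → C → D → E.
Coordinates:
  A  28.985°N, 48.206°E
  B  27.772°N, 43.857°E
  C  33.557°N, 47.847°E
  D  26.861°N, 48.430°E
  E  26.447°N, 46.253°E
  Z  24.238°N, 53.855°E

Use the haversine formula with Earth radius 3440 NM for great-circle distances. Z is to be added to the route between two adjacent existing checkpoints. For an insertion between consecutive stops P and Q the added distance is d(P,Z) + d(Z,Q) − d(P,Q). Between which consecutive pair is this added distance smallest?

Added distance for inserting Z between each consecutive pair:
A–B: 754.5 NM
B–C: 817.8 NM
C–D: 572.3 NM
D–E: 647.1 NM
Smallest added distance is 572.3 NM, inserting between C and D.

between C and D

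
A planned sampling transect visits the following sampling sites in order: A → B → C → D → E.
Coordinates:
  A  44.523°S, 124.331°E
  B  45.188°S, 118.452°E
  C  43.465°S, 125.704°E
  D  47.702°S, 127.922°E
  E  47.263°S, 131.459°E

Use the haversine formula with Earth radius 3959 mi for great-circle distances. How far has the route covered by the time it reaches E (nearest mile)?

1149 mi

Leg distances:
A→B: 291.5 mi  (cumulative 291.5 mi)
B→C: 377.6 mi  (cumulative 669.1 mi)
C→D: 311.8 mi  (cumulative 980.9 mi)
D→E: 167.9 mi  (cumulative 1148.8 mi)
Cumulative distance at E ≈ 1149 mi.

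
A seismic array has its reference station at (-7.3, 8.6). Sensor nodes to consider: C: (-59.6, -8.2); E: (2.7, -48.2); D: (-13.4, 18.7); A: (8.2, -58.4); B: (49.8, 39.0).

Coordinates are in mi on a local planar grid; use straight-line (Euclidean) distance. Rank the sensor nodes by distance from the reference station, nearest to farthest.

Distance from the reference station at (-7.3, 8.6) to each:
D (-13.4, 18.7): 11.8 mi
C (-59.6, -8.2): 54.9 mi
E (2.7, -48.2): 57.7 mi
B (49.8, 39.0): 64.7 mi
A (8.2, -58.4): 68.8 mi

D, C, E, B, A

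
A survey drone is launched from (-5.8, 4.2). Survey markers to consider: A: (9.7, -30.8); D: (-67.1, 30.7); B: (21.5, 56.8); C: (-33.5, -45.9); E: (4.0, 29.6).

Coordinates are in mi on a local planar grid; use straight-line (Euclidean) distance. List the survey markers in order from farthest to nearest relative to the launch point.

D, B, C, A, E

Distances from the launch point:
D (-67.1, 30.7): 66.8 mi
B (21.5, 56.8): 59.3 mi
C (-33.5, -45.9): 57.2 mi
A (9.7, -30.8): 38.3 mi
E (4.0, 29.6): 27.2 mi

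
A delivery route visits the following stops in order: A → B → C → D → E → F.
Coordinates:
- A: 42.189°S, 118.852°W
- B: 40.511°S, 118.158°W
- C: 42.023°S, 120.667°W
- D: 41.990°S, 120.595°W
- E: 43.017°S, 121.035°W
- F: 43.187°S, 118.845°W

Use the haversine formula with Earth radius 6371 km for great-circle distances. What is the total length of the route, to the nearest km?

770 km

Leg distances:
A→B: 195.4 km  (cumulative 195.4 km)
B→C: 268.8 km  (cumulative 464.1 km)
C→D: 7.0 km  (cumulative 471.1 km)
D→E: 119.8 km  (cumulative 590.9 km)
E→F: 178.8 km  (cumulative 769.7 km)
Total route length ≈ 770 km.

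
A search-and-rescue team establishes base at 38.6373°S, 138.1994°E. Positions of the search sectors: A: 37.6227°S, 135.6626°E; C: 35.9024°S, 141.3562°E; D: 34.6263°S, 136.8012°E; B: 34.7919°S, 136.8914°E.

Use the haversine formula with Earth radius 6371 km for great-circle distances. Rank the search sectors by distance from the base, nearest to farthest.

A, C, B, D

Computing each great-circle distance from 38.6373°S, 138.1994°E:
A 37.6227°S, 135.6626°E: 248.9 km
C 35.9024°S, 141.3562°E: 412.9 km
B 34.7919°S, 136.8914°E: 443.2 km
D 34.6263°S, 136.8012°E: 463.1 km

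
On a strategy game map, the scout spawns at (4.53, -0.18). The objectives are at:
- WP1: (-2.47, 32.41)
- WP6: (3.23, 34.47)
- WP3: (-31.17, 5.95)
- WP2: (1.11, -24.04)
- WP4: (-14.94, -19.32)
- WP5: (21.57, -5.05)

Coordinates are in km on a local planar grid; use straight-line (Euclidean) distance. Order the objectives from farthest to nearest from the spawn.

Distance from the spawn at (4.53, -0.18) to each:
WP3 (-31.17, 5.95): 36.2 km
WP6 (3.23, 34.47): 34.7 km
WP1 (-2.47, 32.41): 33.3 km
WP4 (-14.94, -19.32): 27.3 km
WP2 (1.11, -24.04): 24.1 km
WP5 (21.57, -5.05): 17.7 km

WP3, WP6, WP1, WP4, WP2, WP5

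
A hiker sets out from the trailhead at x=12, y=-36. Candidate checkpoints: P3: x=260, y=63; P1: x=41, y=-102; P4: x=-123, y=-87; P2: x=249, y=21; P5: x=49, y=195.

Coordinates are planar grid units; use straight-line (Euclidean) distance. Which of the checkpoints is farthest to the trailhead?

P3

Distances from the trailhead (x=12, y=-36):
P3: 267.0
P2: 243.8
P5: 233.9
P4: 144.3
P1: 72.1
The farthest is P3 at 267.0.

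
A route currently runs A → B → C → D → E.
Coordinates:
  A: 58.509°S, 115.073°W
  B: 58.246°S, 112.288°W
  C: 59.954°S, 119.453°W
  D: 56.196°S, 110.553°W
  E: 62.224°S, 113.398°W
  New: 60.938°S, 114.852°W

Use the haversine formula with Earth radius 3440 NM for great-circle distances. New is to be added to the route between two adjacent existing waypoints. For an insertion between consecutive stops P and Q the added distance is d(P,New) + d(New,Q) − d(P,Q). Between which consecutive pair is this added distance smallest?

between D and E

Added distance for inserting New between each consecutive pair:
A–B: 236.3 NM
B–C: 84.5 NM
C–D: 102.1 NM
D–E: 30.2 NM
Smallest added distance is 30.2 NM, inserting between D and E.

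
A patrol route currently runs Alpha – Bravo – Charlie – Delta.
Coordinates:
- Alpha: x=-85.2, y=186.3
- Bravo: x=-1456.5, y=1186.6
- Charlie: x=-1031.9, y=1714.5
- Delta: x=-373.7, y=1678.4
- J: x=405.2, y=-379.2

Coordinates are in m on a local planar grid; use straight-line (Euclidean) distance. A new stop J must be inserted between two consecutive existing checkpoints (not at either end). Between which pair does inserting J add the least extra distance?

Added distance for inserting J between each consecutive pair:
Alpha–Bravo: 1483.8 m
Bravo–Charlie: 4294.6 m
Charlie–Delta: 4080.4 m
Smallest added distance is 1483.8 m, inserting between Alpha and Bravo.

between Alpha and Bravo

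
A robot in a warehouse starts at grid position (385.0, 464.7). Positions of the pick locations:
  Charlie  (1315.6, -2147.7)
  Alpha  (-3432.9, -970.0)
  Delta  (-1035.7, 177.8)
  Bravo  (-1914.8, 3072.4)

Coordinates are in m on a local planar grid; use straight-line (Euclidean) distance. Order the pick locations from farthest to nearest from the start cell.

Distances from the start cell:
Alpha (-3432.9, -970.0): 4078.6 m
Bravo (-1914.8, 3072.4): 3476.9 m
Charlie (1315.6, -2147.7): 2773.2 m
Delta (-1035.7, 177.8): 1449.4 m

Alpha, Bravo, Charlie, Delta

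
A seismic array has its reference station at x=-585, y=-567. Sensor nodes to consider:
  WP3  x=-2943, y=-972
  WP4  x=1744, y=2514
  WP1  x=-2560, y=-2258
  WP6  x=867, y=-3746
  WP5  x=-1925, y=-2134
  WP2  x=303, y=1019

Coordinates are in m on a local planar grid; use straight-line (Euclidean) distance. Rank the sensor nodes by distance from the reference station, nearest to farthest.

Distances from the reference station:
WP2 x=303, y=1019: 1817.7 m
WP5 x=-1925, y=-2134: 2061.8 m
WP3 x=-2943, y=-972: 2392.5 m
WP1 x=-2560, y=-2258: 2600.0 m
WP6 x=867, y=-3746: 3494.9 m
WP4 x=1744, y=2514: 3862.2 m

WP2, WP5, WP3, WP1, WP6, WP4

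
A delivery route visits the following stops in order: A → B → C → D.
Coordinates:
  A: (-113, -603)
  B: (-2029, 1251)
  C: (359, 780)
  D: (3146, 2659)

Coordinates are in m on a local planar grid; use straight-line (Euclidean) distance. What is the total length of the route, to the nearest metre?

Leg distances:
A→B: 2666.2 m  (cumulative 2666.2 m)
B→C: 2434.0 m  (cumulative 5100.2 m)
C→D: 3361.3 m  (cumulative 8461.4 m)
Total route length ≈ 8461 m.

8461 m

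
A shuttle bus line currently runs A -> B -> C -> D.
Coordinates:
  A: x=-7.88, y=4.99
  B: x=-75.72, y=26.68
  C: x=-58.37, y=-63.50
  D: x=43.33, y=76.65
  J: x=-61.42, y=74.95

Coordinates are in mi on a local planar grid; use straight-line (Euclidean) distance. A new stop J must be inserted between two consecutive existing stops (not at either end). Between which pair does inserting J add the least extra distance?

between A and B

Added distance for inserting J between each consecutive pair:
A–B: 67.2 mi
B–C: 97.0 mi
C–D: 70.1 mi
Smallest added distance is 67.2 mi, inserting between A and B.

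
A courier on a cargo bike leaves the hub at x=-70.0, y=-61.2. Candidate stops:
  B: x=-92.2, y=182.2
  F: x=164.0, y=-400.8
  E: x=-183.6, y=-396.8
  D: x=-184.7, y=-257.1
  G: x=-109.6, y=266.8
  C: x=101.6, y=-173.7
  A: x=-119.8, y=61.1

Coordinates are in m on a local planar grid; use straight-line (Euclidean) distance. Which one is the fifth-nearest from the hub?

G

Distances from the hub (x=-70.0, y=-61.2):
A: 132.1 m
C: 205.2 m
D: 227.0 m
B: 244.4 m
G: 330.4 m
E: 354.3 m
F: 412.4 m
The fifth-nearest is G at 330.4 m.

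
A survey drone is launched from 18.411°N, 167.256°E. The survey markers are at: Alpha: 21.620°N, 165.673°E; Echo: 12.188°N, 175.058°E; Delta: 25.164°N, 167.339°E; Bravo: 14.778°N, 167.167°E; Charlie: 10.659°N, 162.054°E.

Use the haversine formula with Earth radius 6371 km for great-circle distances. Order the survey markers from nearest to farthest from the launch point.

Distances from the launch point:
Alpha 21.620°N, 165.673°E: 393.3 km
Bravo 14.778°N, 167.167°E: 404.1 km
Delta 25.164°N, 167.339°E: 750.9 km
Charlie 10.659°N, 162.054°E: 1027.6 km
Echo 12.188°N, 175.058°E: 1085.4 km

Alpha, Bravo, Delta, Charlie, Echo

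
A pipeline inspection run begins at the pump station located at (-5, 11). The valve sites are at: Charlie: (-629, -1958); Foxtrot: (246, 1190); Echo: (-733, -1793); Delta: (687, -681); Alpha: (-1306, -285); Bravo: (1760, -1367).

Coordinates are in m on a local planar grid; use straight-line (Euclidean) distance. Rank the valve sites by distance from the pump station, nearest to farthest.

Delta, Foxtrot, Alpha, Echo, Charlie, Bravo

Computing each straight-line distance from (-5, 11):
Delta (687, -681): 978.6 m
Foxtrot (246, 1190): 1205.4 m
Alpha (-1306, -285): 1334.2 m
Echo (-733, -1793): 1945.4 m
Charlie (-629, -1958): 2065.5 m
Bravo (1760, -1367): 2239.2 m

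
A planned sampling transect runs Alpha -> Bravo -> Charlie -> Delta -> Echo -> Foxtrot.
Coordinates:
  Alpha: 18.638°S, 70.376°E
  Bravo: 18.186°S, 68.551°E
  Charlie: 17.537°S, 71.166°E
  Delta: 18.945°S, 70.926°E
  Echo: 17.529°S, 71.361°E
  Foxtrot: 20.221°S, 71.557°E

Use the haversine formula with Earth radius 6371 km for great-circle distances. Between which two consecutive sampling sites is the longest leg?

Leg distances:
Alpha→Bravo: 199.0 km
Bravo→Charlie: 286.0 km
Charlie→Delta: 158.6 km
Delta→Echo: 164.0 km
Echo→Foxtrot: 300.0 km
The longest leg is Echo–Foxtrot at 300.0 km.

Echo–Foxtrot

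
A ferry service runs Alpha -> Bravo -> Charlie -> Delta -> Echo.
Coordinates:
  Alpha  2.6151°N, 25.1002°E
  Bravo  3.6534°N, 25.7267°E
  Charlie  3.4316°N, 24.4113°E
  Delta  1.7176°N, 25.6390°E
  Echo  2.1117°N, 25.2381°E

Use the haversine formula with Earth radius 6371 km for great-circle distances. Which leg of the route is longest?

Leg distances:
Alpha→Bravo: 134.8 km
Bravo→Charlie: 148.1 km
Charlie→Delta: 234.4 km
Delta→Echo: 62.5 km
The longest leg is Charlie–Delta at 234.4 km.

Charlie–Delta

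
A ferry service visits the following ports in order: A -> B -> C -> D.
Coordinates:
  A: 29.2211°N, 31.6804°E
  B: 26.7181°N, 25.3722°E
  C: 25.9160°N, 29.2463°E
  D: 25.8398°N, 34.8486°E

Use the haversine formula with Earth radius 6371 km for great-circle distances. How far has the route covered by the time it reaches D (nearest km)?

1636 km

Leg distances:
A→B: 679.0 km  (cumulative 679.0 km)
B→C: 396.3 km  (cumulative 1075.3 km)
C→D: 560.5 km  (cumulative 1635.8 km)
Cumulative distance at D ≈ 1636 km.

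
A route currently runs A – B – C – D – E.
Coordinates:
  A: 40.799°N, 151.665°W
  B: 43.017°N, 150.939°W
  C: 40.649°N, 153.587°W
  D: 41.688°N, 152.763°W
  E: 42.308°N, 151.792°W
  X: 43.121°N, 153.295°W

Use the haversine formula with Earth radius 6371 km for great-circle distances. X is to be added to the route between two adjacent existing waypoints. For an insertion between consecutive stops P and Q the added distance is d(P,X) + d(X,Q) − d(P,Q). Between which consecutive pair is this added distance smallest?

Added distance for inserting X between each consecutive pair:
A–B: 229.1 km
B–C: 125.0 km
C–D: 306.6 km
D–E: 211.9 km
Smallest added distance is 125.0 km, inserting between B and C.

between B and C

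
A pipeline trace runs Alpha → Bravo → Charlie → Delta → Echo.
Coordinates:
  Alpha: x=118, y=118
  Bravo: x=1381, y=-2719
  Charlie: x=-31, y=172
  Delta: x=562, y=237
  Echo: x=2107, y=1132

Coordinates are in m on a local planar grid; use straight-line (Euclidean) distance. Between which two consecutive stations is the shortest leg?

Leg distances:
Alpha→Bravo: 3105.4 m
Bravo→Charlie: 3217.4 m
Charlie→Delta: 596.6 m
Delta→Echo: 1785.5 m
The shortest leg is Charlie–Delta at 596.6 m.

Charlie–Delta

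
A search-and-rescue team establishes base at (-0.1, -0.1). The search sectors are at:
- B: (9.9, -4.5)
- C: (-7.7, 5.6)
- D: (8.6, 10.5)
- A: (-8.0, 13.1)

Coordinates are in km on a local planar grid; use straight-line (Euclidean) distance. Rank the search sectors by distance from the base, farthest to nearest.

A, D, B, C

Computing each straight-line distance from (-0.1, -0.1):
A (-8.0, 13.1): 15.4 km
D (8.6, 10.5): 13.7 km
B (9.9, -4.5): 10.9 km
C (-7.7, 5.6): 9.5 km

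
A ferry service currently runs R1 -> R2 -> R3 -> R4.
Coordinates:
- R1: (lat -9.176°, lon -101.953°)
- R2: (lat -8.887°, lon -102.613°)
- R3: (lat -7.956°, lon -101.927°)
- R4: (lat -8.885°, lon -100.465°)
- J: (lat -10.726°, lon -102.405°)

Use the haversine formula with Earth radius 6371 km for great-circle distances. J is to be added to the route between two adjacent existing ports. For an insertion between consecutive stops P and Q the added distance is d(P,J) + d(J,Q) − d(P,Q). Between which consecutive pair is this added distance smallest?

between R1 and R2

Added distance for inserting J between each consecutive pair:
R1–R2: 305.8 km
R2–R3: 390.1 km
R3–R4: 416.4 km
Smallest added distance is 305.8 km, inserting between R1 and R2.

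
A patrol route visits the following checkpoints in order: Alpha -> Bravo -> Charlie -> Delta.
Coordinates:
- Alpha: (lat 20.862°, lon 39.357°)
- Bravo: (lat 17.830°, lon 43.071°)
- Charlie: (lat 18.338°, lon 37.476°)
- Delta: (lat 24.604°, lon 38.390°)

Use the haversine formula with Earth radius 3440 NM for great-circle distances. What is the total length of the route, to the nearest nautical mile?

979 NM

Leg distances:
Alpha→Bravo: 278.2 NM  (cumulative 278.2 NM)
Bravo→Charlie: 320.8 NM  (cumulative 599.0 NM)
Charlie→Delta: 379.7 NM  (cumulative 978.6 NM)
Total route length ≈ 979 NM.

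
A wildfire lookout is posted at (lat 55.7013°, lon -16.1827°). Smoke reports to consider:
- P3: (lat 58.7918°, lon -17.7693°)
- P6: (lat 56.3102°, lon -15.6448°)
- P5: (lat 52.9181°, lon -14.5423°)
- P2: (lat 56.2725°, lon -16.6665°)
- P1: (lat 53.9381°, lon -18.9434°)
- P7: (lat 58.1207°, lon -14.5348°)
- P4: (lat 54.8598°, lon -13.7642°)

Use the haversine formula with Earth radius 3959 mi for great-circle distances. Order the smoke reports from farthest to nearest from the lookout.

P3, P5, P7, P1, P4, P6, P2

Distances from the lookout:
P3 (lat 58.7918°, lon -17.7693°): 221.6 mi
P5 (lat 52.9181°, lon -14.5423°): 203.3 mi
P7 (lat 58.1207°, lon -14.5348°): 178.3 mi
P1 (lat 53.9381°, lon -18.9434°): 164.1 mi
P4 (lat 54.8598°, lon -13.7642°): 111.5 mi
P6 (lat 56.3102°, lon -15.6448°): 46.9 mi
P2 (lat 56.2725°, lon -16.6665°): 43.7 mi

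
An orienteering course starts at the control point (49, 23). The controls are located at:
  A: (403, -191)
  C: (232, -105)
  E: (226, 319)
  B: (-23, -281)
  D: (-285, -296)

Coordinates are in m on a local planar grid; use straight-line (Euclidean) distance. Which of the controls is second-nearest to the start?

B

Distance to each, sorted:
C: 223.3 m
B: 312.4 m
E: 344.9 m
A: 413.7 m
D: 461.9 m
The second-nearest is B at 312.4 m.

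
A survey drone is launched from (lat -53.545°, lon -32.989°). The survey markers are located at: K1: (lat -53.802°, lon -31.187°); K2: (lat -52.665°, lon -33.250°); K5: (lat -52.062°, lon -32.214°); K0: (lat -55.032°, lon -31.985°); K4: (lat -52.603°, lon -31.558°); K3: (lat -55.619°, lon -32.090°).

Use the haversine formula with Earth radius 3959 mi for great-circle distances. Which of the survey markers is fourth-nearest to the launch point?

K5

Distance to each, sorted:
K2: 61.8 mi
K1: 75.9 mi
K4: 88.1 mi
K5: 107.5 mi
K0: 110.4 mi
K3: 147.8 mi
The fourth-nearest is K5 at 107.5 mi.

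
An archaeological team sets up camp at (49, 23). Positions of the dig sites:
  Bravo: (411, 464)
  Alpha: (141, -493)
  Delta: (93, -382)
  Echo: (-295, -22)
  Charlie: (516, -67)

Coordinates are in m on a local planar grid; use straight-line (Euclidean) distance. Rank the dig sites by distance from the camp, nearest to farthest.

Echo, Delta, Charlie, Alpha, Bravo

Distances from the camp:
Echo (-295, -22): 346.9 m
Delta (93, -382): 407.4 m
Charlie (516, -67): 475.6 m
Alpha (141, -493): 524.1 m
Bravo (411, 464): 570.5 m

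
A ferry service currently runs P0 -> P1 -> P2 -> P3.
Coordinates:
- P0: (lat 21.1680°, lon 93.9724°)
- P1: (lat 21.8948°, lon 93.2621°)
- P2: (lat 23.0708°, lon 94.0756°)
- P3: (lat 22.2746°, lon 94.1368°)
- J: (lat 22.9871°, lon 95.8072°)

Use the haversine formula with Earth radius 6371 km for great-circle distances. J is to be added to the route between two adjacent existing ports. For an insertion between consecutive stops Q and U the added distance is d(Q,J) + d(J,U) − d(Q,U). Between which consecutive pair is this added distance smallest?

between P2 and P3

Added distance for inserting J between each consecutive pair:
P0–P1: 456.0 km
P1–P2: 310.6 km
P2–P3: 277.5 km
Smallest added distance is 277.5 km, inserting between P2 and P3.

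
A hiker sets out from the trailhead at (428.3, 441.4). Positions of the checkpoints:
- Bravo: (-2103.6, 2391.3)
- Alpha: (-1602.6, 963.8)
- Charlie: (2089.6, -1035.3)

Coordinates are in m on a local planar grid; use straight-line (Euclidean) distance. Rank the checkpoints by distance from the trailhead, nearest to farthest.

Distances from the trailhead:
Alpha (-1602.6, 963.8): 2097.0 m
Charlie (2089.6, -1035.3): 2222.7 m
Bravo (-2103.6, 2391.3): 3195.7 m

Alpha, Charlie, Bravo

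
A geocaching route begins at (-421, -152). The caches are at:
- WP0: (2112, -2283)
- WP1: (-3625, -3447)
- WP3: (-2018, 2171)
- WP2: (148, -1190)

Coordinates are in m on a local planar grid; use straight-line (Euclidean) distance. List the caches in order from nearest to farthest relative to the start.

WP2, WP3, WP0, WP1

Distances from the start:
WP2 (148, -1190): 1183.7 m
WP3 (-2018, 2171): 2819.0 m
WP0 (2112, -2283): 3310.2 m
WP1 (-3625, -3447): 4595.9 m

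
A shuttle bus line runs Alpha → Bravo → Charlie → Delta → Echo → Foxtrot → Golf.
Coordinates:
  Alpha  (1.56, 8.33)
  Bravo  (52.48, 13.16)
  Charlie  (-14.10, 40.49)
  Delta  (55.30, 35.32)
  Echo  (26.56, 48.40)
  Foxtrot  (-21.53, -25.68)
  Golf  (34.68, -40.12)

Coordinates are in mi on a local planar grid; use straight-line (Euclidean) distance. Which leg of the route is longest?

Echo–Foxtrot

Leg distances:
Alpha→Bravo: 51.1 mi
Bravo→Charlie: 72.0 mi
Charlie→Delta: 69.6 mi
Delta→Echo: 31.6 mi
Echo→Foxtrot: 88.3 mi
Foxtrot→Golf: 58.0 mi
The longest leg is Echo–Foxtrot at 88.3 mi.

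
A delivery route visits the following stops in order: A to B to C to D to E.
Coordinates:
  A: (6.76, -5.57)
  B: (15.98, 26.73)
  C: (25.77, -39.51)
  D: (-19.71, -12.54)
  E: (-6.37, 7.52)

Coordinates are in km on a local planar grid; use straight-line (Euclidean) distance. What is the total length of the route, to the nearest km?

Leg distances:
A→B: 33.6 km  (cumulative 33.6 km)
B→C: 67.0 km  (cumulative 100.5 km)
C→D: 52.9 km  (cumulative 153.4 km)
D→E: 24.1 km  (cumulative 177.5 km)
Total route length ≈ 178 km.

178 km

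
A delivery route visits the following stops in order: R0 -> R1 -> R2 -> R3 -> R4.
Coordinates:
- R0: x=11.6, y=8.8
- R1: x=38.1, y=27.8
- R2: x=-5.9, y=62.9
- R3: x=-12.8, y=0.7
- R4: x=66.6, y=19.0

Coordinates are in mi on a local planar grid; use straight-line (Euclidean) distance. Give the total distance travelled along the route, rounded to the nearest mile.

Leg distances:
R0→R1: 32.6 mi  (cumulative 32.6 mi)
R1→R2: 56.3 mi  (cumulative 88.9 mi)
R2→R3: 62.6 mi  (cumulative 151.5 mi)
R3→R4: 81.5 mi  (cumulative 233.0 mi)
Total route length ≈ 233 mi.

233 mi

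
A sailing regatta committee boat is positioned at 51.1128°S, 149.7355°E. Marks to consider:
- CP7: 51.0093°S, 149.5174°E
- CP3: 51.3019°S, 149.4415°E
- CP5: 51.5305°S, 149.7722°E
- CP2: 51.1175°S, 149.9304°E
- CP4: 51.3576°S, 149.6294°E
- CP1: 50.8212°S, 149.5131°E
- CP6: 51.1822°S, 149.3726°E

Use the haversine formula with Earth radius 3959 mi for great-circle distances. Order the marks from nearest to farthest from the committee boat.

CP2, CP7, CP6, CP4, CP3, CP1, CP5

Computing each great-circle distance from 51.1128°S, 149.7355°E:
CP2 51.1175°S, 149.9304°E: 8.5 mi
CP7 51.0093°S, 149.5174°E: 11.9 mi
CP6 51.1822°S, 149.3726°E: 16.4 mi
CP4 51.3576°S, 149.6294°E: 17.5 mi
CP3 51.3019°S, 149.4415°E: 18.2 mi
CP1 50.8212°S, 149.5131°E: 22.4 mi
CP5 51.5305°S, 149.7722°E: 28.9 mi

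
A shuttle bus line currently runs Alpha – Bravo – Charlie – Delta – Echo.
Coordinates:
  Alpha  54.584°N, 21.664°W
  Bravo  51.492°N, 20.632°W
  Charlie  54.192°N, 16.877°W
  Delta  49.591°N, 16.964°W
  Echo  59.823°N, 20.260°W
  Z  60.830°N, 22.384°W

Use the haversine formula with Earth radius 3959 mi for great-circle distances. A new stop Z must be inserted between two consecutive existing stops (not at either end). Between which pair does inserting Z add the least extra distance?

between Delta and Echo

Added distance for inserting Z between each consecutive pair:
Alpha–Bravo: 863.2 mi
Bravo–Charlie: 906.8 mi
Charlie–Delta: 988.6 mi
Delta–Echo: 186.4 mi
Smallest added distance is 186.4 mi, inserting between Delta and Echo.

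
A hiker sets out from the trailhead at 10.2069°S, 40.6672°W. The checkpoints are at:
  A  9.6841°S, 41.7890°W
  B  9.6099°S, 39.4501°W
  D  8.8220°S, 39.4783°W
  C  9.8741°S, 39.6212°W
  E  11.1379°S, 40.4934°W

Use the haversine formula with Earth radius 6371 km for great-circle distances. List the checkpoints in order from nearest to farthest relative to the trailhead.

Distance from the trailhead at 10.2069°S, 40.6672°W to each:
E 11.1379°S, 40.4934°W: 105.3 km
C 9.8741°S, 39.6212°W: 120.4 km
A 9.6841°S, 41.7890°W: 135.9 km
B 9.6099°S, 39.4501°W: 148.9 km
D 8.8220°S, 39.4783°W: 201.8 km

E, C, A, B, D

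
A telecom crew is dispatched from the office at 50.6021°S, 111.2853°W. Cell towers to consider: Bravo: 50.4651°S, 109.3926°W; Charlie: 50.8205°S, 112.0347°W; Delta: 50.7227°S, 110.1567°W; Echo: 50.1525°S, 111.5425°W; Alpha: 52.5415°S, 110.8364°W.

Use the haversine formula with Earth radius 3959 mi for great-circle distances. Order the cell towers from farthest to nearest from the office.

Computing each great-circle distance from 50.6021°S, 111.2853°W:
Alpha 52.5415°S, 110.8364°W: 135.4 mi
Bravo 50.4651°S, 109.3926°W: 83.7 mi
Delta 50.7227°S, 110.1567°W: 50.1 mi
Charlie 50.8205°S, 112.0347°W: 36.1 mi
Echo 50.1525°S, 111.5425°W: 33.1 mi

Alpha, Bravo, Delta, Charlie, Echo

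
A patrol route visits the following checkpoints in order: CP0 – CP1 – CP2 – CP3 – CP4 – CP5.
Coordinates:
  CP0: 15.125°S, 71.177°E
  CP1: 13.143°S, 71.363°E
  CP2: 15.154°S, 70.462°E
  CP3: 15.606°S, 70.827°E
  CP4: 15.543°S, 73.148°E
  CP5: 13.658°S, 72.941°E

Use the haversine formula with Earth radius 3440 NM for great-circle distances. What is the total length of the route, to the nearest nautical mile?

534 NM

Leg distances:
CP0→CP1: 119.5 NM  (cumulative 119.5 NM)
CP1→CP2: 131.6 NM  (cumulative 251.1 NM)
CP2→CP3: 34.4 NM  (cumulative 285.5 NM)
CP3→CP4: 134.3 NM  (cumulative 419.8 NM)
CP4→CP5: 113.8 NM  (cumulative 533.6 NM)
Total route length ≈ 534 NM.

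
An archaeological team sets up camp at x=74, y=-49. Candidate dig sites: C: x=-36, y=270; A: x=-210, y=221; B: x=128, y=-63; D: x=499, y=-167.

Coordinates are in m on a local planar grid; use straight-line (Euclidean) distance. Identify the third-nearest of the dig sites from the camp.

Distance to each, sorted:
B: 55.8 m
C: 337.4 m
A: 391.9 m
D: 441.1 m
The third-nearest is A at 391.9 m.

A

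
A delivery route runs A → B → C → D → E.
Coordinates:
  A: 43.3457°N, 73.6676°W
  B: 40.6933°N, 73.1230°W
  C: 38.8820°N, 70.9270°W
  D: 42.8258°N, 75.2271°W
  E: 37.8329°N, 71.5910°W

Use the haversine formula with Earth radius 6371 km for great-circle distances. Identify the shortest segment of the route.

B–C

Leg distances:
A→B: 298.3 km
B→C: 275.2 km
C→D: 568.3 km
D→E: 634.8 km
The shortest leg is B–C at 275.2 km.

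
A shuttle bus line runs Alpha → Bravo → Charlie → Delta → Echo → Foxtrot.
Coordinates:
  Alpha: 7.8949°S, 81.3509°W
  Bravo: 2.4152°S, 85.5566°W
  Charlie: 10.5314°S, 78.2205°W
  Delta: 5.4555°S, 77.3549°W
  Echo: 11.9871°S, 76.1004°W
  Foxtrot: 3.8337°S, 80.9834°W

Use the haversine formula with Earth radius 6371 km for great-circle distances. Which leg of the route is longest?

Bravo–Charlie

Leg distances:
Alpha→Bravo: 766.8 km
Bravo→Charlie: 1212.6 km
Charlie→Delta: 572.4 km
Delta→Echo: 739.2 km
Echo→Foxtrot: 1053.9 km
The longest leg is Bravo–Charlie at 1212.6 km.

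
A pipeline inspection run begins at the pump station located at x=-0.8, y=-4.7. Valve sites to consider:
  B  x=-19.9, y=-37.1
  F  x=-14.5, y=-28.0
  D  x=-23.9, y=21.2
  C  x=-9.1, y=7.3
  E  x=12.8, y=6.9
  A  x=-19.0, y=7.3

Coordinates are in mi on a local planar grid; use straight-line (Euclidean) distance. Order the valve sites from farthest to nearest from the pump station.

Distances from the pump station:
B x=-19.9, y=-37.1: 37.6 mi
D x=-23.9, y=21.2: 34.7 mi
F x=-14.5, y=-28.0: 27.0 mi
A x=-19.0, y=7.3: 21.8 mi
E x=12.8, y=6.9: 17.9 mi
C x=-9.1, y=7.3: 14.6 mi

B, D, F, A, E, C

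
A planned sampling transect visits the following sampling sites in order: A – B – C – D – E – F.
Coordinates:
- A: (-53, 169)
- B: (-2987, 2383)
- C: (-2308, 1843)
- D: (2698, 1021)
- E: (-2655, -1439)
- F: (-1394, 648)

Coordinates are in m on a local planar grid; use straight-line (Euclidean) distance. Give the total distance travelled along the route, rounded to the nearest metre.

17946 m

Leg distances:
A→B: 3675.6 m  (cumulative 3675.6 m)
B→C: 867.5 m  (cumulative 4543.2 m)
C→D: 5073.0 m  (cumulative 9616.2 m)
D→E: 5891.2 m  (cumulative 15507.4 m)
E→F: 2438.4 m  (cumulative 17945.8 m)
Total route length ≈ 17946 m.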